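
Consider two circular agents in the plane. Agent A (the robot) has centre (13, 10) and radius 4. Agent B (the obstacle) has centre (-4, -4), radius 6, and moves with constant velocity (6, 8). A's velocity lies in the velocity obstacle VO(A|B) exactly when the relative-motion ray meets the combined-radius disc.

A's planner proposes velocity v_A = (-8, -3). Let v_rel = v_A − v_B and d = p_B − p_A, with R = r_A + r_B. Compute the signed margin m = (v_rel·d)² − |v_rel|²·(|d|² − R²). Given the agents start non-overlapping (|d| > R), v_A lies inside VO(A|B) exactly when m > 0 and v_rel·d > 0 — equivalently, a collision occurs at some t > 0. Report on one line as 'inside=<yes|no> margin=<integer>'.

d = (-17, -14),  |d|² = 485;  R = 4+6 = 10,  c = 485−10² = 385
v_rel = (-14, -11),  |v_rel|² = 317;  v_rel·d = (-14)·(-17) + (-11)·(-14) = 392
317·t² − 784·t + 385 = 0  ⇒  m = 392² − 317·385 = 31619
m = 31619 > 0,  v_rel·d = 392 > 0  ⇒  inside

inside=yes margin=31619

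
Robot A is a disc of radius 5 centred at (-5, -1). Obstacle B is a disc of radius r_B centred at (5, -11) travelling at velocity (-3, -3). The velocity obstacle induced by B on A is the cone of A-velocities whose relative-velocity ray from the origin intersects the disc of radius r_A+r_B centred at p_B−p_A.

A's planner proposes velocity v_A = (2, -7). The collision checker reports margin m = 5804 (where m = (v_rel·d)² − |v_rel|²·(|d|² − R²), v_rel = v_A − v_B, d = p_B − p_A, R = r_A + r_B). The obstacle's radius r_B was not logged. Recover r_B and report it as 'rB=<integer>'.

m = 5804
d = (10, -10);  v_rel = (5, -4),  |v_rel|² = 41
v_rel×d = (5)·(-10) − (-4)·(10) = -10
since m = R²·41 − (-10)²:  R² = (100 + 5804) / 41 = 144
R = √144 = 12  ⇒  r_B = 12 − 5 = 7

rB=7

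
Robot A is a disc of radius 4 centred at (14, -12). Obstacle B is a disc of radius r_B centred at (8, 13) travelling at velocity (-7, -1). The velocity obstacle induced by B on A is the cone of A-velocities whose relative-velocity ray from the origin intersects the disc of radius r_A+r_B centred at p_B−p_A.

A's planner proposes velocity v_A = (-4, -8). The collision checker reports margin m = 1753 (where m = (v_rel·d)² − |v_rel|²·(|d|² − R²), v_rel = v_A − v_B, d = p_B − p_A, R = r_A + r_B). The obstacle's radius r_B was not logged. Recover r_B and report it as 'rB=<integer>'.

m = 1753
d = (-6, 25);  v_rel = (3, -7),  |v_rel|² = 58
v_rel×d = (3)·(25) − (-7)·(-6) = 33
since m = R²·58 − 33²:  R² = (1089 + 1753) / 58 = 49
R = √49 = 7  ⇒  r_B = 7 − 4 = 3

rB=3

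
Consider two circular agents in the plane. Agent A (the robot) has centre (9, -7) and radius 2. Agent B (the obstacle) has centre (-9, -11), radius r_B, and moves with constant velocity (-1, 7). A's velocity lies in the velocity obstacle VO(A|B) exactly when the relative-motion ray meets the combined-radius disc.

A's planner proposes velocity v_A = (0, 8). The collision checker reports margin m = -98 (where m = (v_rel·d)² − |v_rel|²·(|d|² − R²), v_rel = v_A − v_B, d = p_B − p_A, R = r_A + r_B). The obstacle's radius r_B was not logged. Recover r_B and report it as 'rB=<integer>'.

m = -98
d = (-18, -4);  v_rel = (1, 1),  |v_rel|² = 2
v_rel×d = (1)·(-4) − (1)·(-18) = 14
since m = R²·2 − 14²:  R² = (196 + -98) / 2 = 49
R = √49 = 7  ⇒  r_B = 7 − 2 = 5

rB=5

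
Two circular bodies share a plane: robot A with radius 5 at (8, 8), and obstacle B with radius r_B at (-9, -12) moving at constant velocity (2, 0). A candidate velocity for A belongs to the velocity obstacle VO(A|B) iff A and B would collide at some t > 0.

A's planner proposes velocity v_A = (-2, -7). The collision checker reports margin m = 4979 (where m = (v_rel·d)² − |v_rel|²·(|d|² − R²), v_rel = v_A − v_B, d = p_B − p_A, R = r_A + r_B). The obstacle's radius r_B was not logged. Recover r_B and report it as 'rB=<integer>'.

m = 4979
d = (-17, -20);  v_rel = (-4, -7),  |v_rel|² = 65
v_rel×d = (-4)·(-20) − (-7)·(-17) = -39
since m = R²·65 − (-39)²:  R² = (1521 + 4979) / 65 = 100
R = √100 = 10  ⇒  r_B = 10 − 5 = 5

rB=5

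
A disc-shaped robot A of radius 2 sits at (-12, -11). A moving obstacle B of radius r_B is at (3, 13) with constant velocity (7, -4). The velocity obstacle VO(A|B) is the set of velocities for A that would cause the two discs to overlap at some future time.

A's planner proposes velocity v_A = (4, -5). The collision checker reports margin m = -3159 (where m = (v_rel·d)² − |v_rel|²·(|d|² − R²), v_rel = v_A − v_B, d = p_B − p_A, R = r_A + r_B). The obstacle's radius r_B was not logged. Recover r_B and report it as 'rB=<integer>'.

m = -3159
d = (15, 24);  v_rel = (-3, -1),  |v_rel|² = 10
v_rel×d = (-3)·(24) − (-1)·(15) = -57
since m = R²·10 − (-57)²:  R² = (3249 + -3159) / 10 = 9
R = √9 = 3  ⇒  r_B = 3 − 2 = 1

rB=1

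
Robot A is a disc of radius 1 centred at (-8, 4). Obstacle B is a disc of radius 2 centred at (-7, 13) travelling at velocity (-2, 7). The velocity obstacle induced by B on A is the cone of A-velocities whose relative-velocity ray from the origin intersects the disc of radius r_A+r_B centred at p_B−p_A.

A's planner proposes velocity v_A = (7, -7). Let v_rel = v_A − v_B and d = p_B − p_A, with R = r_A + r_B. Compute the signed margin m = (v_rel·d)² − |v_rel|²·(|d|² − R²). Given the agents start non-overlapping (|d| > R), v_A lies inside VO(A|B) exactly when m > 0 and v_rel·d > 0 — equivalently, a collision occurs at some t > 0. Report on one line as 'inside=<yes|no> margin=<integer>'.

d = (1, 9),  |d|² = 82;  R = 1+2 = 3,  c = 82−3² = 73
v_rel = (9, -14),  |v_rel|² = 277;  v_rel·d = (9)·(1) + (-14)·(9) = -117
277·t² + 234·t + 73 = 0  ⇒  m = (-117)² − 277·73 = -6532
m = -6532 < 0,  v_rel·d = -117 < 0  ⇒  outside

inside=no margin=-6532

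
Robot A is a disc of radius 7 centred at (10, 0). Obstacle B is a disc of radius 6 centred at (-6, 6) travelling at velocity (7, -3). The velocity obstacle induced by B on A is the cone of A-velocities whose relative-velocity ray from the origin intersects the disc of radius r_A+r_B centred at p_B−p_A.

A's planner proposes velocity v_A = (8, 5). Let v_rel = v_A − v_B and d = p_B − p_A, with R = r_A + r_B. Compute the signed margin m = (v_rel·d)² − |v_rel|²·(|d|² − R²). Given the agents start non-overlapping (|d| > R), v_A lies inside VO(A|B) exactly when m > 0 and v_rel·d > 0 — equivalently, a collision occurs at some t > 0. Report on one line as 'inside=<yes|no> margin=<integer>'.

d = (-16, 6),  |d|² = 292;  R = 7+6 = 13,  c = 292−13² = 123
v_rel = (1, 8),  |v_rel|² = 65;  v_rel·d = (1)·(-16) + (8)·(6) = 32
65·t² − 64·t + 123 = 0  ⇒  m = 32² − 65·123 = -6971
m = -6971 < 0,  v_rel·d = 32 > 0  ⇒  outside

inside=no margin=-6971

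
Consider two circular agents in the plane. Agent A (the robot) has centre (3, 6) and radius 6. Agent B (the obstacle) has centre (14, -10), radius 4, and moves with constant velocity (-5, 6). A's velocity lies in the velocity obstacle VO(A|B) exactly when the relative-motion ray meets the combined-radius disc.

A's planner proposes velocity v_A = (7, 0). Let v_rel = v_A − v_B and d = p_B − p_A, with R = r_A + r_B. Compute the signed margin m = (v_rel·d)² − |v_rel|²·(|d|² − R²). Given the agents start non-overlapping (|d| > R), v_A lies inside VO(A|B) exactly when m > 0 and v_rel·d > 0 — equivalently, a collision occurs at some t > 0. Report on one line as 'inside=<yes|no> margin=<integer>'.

d = (11, -16),  |d|² = 377;  R = 6+4 = 10,  c = 377−10² = 277
v_rel = (12, -6),  |v_rel|² = 180;  v_rel·d = (12)·(11) + (-6)·(-16) = 228
180·t² − 456·t + 277 = 0  ⇒  m = 228² − 180·277 = 2124
m = 2124 > 0,  v_rel·d = 228 > 0  ⇒  inside

inside=yes margin=2124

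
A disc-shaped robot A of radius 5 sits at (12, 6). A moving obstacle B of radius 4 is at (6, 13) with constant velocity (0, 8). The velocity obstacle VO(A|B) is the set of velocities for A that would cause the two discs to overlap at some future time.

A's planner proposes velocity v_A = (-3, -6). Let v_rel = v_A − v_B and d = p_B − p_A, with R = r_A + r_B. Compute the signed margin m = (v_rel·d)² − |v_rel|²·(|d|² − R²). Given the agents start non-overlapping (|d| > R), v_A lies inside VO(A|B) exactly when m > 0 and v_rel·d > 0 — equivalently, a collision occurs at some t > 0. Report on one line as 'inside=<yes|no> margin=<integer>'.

d = (-6, 7),  |d|² = 85;  R = 5+4 = 9,  c = 85−9² = 4
v_rel = (-3, -14),  |v_rel|² = 205;  v_rel·d = (-3)·(-6) + (-14)·(7) = -80
205·t² + 160·t + 4 = 0  ⇒  m = (-80)² − 205·4 = 5580
m = 5580 > 0,  v_rel·d = -80 < 0  ⇒  outside

inside=no margin=5580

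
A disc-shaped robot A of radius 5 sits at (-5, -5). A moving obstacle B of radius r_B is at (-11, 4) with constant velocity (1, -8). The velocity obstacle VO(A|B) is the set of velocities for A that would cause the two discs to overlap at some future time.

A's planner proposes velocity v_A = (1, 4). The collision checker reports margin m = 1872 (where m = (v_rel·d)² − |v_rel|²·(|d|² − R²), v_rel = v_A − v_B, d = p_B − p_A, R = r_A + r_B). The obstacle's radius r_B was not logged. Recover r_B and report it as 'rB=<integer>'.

m = 1872
d = (-6, 9);  v_rel = (0, 12),  |v_rel|² = 144
v_rel×d = (0)·(9) − (12)·(-6) = 72
since m = R²·144 − 72²:  R² = (5184 + 1872) / 144 = 49
R = √49 = 7  ⇒  r_B = 7 − 5 = 2

rB=2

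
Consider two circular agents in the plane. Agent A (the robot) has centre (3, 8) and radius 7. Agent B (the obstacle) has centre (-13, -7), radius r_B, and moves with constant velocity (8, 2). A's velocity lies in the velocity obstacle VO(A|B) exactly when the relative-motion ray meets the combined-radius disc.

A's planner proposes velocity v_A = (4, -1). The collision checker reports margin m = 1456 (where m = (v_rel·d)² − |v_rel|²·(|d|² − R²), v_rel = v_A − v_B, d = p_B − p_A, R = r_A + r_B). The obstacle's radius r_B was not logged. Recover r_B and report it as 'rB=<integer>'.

m = 1456
d = (-16, -15);  v_rel = (-4, -3),  |v_rel|² = 25
v_rel×d = (-4)·(-15) − (-3)·(-16) = 12
since m = R²·25 − 12²:  R² = (144 + 1456) / 25 = 64
R = √64 = 8  ⇒  r_B = 8 − 7 = 1

rB=1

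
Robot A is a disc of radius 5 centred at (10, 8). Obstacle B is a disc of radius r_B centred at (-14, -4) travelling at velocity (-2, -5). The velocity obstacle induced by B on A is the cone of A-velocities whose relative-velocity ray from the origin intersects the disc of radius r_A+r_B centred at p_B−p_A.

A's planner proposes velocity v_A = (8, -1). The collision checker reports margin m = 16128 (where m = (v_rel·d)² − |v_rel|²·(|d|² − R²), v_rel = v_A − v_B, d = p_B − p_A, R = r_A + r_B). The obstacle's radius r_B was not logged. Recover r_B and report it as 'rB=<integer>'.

m = 16128
d = (-24, -12);  v_rel = (10, 4),  |v_rel|² = 116
v_rel×d = (10)·(-12) − (4)·(-24) = -24
since m = R²·116 − (-24)²:  R² = (576 + 16128) / 116 = 144
R = √144 = 12  ⇒  r_B = 12 − 5 = 7

rB=7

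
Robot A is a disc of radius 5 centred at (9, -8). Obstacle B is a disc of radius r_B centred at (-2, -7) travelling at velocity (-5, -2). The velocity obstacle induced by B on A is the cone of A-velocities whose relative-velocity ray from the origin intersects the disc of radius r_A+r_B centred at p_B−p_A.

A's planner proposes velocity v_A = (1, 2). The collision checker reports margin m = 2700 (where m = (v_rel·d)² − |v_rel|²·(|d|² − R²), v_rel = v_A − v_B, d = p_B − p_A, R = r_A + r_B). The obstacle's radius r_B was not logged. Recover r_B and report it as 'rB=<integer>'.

m = 2700
d = (-11, 1);  v_rel = (6, 4),  |v_rel|² = 52
v_rel×d = (6)·(1) − (4)·(-11) = 50
since m = R²·52 − 50²:  R² = (2500 + 2700) / 52 = 100
R = √100 = 10  ⇒  r_B = 10 − 5 = 5

rB=5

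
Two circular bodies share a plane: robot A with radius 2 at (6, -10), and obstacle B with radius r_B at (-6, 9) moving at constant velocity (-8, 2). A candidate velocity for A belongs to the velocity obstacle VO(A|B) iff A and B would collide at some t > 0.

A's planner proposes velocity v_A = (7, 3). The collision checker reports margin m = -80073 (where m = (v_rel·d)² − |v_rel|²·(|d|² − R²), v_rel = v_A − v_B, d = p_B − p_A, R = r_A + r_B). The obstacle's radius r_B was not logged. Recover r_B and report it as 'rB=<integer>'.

m = -80073
d = (-12, 19);  v_rel = (15, 1),  |v_rel|² = 226
v_rel×d = (15)·(19) − (1)·(-12) = 297
since m = R²·226 − 297²:  R² = (88209 + -80073) / 226 = 36
R = √36 = 6  ⇒  r_B = 6 − 2 = 4

rB=4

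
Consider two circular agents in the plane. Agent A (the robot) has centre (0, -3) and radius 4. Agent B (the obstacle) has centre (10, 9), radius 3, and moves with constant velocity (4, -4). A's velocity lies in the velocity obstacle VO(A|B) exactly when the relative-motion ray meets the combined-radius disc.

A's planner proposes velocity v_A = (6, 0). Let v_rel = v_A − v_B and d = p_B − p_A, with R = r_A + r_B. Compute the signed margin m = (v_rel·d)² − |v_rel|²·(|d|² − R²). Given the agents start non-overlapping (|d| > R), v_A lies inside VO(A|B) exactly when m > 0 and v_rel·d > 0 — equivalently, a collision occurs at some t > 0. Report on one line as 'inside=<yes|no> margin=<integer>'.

d = (10, 12),  |d|² = 244;  R = 4+3 = 7,  c = 244−7² = 195
v_rel = (2, 4),  |v_rel|² = 20;  v_rel·d = (2)·(10) + (4)·(12) = 68
20·t² − 136·t + 195 = 0  ⇒  m = 68² − 20·195 = 724
m = 724 > 0,  v_rel·d = 68 > 0  ⇒  inside

inside=yes margin=724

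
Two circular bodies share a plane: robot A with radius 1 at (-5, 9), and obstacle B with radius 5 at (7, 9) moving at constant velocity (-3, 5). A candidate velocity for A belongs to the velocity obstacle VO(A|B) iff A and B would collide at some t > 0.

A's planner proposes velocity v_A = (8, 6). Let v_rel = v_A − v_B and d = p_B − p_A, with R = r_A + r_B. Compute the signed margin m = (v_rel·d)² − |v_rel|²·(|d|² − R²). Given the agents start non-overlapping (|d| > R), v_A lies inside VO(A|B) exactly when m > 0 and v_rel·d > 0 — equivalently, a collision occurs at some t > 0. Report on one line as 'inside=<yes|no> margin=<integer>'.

d = (12, 0),  |d|² = 144;  R = 1+5 = 6,  c = 144−6² = 108
v_rel = (11, 1),  |v_rel|² = 122;  v_rel·d = (11)·(12) + (1)·(0) = 132
122·t² − 264·t + 108 = 0  ⇒  m = 132² − 122·108 = 4248
m = 4248 > 0,  v_rel·d = 132 > 0  ⇒  inside

inside=yes margin=4248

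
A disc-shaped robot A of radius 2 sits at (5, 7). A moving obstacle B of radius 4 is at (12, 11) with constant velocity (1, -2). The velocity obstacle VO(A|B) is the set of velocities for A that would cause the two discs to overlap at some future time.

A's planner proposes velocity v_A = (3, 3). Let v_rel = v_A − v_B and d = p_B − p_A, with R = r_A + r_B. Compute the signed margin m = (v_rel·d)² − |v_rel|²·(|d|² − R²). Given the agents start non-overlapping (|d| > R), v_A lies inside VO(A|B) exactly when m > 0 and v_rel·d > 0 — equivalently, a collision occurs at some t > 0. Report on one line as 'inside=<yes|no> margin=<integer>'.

d = (7, 4),  |d|² = 65;  R = 2+4 = 6,  c = 65−6² = 29
v_rel = (2, 5),  |v_rel|² = 29;  v_rel·d = (2)·(7) + (5)·(4) = 34
29·t² − 68·t + 29 = 0  ⇒  m = 34² − 29·29 = 315
m = 315 > 0,  v_rel·d = 34 > 0  ⇒  inside

inside=yes margin=315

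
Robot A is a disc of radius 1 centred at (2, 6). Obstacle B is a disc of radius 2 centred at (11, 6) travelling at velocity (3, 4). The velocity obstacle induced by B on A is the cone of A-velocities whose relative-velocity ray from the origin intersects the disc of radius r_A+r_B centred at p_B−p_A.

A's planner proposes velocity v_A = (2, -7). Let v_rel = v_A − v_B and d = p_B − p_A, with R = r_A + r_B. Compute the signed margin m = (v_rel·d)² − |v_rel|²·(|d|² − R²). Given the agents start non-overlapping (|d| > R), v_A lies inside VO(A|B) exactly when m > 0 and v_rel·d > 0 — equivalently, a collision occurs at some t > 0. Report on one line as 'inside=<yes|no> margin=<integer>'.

d = (9, 0),  |d|² = 81;  R = 1+2 = 3,  c = 81−3² = 72
v_rel = (-1, -11),  |v_rel|² = 122;  v_rel·d = (-1)·(9) + (-11)·(0) = -9
122·t² + 18·t + 72 = 0  ⇒  m = (-9)² − 122·72 = -8703
m = -8703 < 0,  v_rel·d = -9 < 0  ⇒  outside

inside=no margin=-8703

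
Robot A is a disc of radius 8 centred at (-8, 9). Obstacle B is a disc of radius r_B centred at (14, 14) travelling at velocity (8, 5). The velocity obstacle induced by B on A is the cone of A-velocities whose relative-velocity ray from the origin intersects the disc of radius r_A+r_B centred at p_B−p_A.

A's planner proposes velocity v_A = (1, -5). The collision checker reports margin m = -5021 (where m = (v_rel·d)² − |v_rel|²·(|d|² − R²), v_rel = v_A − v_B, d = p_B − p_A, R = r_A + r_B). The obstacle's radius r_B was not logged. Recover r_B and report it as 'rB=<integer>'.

m = -5021
d = (22, 5);  v_rel = (-7, -10),  |v_rel|² = 149
v_rel×d = (-7)·(5) − (-10)·(22) = 185
since m = R²·149 − 185²:  R² = (34225 + -5021) / 149 = 196
R = √196 = 14  ⇒  r_B = 14 − 8 = 6

rB=6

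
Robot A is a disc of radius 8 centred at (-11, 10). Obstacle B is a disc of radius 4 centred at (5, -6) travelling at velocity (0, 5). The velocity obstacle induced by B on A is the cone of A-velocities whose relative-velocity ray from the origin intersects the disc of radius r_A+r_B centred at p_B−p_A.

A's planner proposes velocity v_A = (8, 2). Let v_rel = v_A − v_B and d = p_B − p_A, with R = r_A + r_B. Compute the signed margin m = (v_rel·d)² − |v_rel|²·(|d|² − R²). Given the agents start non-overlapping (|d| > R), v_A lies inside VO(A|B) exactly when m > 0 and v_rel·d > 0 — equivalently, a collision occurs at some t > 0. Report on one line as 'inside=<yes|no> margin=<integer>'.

d = (16, -16),  |d|² = 512;  R = 8+4 = 12,  c = 512−12² = 368
v_rel = (8, -3),  |v_rel|² = 73;  v_rel·d = (8)·(16) + (-3)·(-16) = 176
73·t² − 352·t + 368 = 0  ⇒  m = 176² − 73·368 = 4112
m = 4112 > 0,  v_rel·d = 176 > 0  ⇒  inside

inside=yes margin=4112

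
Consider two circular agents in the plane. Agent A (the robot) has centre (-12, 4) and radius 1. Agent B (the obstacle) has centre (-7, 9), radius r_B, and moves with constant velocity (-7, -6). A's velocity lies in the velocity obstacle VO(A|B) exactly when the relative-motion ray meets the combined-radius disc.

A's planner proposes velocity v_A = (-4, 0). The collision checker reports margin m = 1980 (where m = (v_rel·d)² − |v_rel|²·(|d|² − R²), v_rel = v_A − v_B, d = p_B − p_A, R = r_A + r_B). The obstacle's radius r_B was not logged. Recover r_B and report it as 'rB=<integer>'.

m = 1980
d = (5, 5);  v_rel = (3, 6),  |v_rel|² = 45
v_rel×d = (3)·(5) − (6)·(5) = -15
since m = R²·45 − (-15)²:  R² = (225 + 1980) / 45 = 49
R = √49 = 7  ⇒  r_B = 7 − 1 = 6

rB=6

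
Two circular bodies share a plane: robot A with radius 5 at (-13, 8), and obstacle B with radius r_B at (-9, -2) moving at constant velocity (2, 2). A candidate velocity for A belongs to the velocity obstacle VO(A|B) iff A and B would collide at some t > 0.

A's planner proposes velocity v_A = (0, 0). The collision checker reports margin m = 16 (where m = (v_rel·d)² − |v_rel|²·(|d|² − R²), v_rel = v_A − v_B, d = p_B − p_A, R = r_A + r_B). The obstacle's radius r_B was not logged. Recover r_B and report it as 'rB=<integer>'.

m = 16
d = (4, -10);  v_rel = (-2, -2),  |v_rel|² = 8
v_rel×d = (-2)·(-10) − (-2)·(4) = 28
since m = R²·8 − 28²:  R² = (784 + 16) / 8 = 100
R = √100 = 10  ⇒  r_B = 10 − 5 = 5

rB=5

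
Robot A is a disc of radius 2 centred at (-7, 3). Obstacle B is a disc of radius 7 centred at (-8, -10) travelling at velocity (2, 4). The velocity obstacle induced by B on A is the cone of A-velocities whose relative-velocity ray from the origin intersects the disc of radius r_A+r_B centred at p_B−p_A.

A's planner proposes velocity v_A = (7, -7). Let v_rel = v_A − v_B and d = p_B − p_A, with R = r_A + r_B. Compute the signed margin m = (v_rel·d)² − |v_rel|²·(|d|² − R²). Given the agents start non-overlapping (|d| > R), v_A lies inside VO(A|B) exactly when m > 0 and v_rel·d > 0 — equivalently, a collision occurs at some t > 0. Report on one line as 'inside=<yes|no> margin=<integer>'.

d = (-1, -13),  |d|² = 170;  R = 2+7 = 9,  c = 170−9² = 89
v_rel = (5, -11),  |v_rel|² = 146;  v_rel·d = (5)·(-1) + (-11)·(-13) = 138
146·t² − 276·t + 89 = 0  ⇒  m = 138² − 146·89 = 6050
m = 6050 > 0,  v_rel·d = 138 > 0  ⇒  inside

inside=yes margin=6050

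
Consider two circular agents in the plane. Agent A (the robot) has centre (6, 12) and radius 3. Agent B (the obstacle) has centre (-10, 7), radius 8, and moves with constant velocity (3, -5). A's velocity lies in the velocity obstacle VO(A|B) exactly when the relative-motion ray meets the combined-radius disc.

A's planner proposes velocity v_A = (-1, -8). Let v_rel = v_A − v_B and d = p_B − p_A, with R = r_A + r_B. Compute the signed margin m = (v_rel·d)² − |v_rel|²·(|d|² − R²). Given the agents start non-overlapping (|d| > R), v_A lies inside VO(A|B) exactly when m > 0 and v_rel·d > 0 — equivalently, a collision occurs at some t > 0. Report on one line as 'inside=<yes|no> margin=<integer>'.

d = (-16, -5),  |d|² = 281;  R = 3+8 = 11,  c = 281−11² = 160
v_rel = (-4, -3),  |v_rel|² = 25;  v_rel·d = (-4)·(-16) + (-3)·(-5) = 79
25·t² − 158·t + 160 = 0  ⇒  m = 79² − 25·160 = 2241
m = 2241 > 0,  v_rel·d = 79 > 0  ⇒  inside

inside=yes margin=2241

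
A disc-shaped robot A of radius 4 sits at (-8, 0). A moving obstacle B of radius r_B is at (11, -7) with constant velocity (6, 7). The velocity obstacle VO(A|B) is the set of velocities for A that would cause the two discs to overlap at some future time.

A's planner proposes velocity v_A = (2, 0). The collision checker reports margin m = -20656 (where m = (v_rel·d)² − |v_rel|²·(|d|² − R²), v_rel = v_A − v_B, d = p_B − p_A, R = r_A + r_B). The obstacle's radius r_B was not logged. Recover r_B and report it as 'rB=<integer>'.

m = -20656
d = (19, -7);  v_rel = (-4, -7),  |v_rel|² = 65
v_rel×d = (-4)·(-7) − (-7)·(19) = 161
since m = R²·65 − 161²:  R² = (25921 + -20656) / 65 = 81
R = √81 = 9  ⇒  r_B = 9 − 4 = 5

rB=5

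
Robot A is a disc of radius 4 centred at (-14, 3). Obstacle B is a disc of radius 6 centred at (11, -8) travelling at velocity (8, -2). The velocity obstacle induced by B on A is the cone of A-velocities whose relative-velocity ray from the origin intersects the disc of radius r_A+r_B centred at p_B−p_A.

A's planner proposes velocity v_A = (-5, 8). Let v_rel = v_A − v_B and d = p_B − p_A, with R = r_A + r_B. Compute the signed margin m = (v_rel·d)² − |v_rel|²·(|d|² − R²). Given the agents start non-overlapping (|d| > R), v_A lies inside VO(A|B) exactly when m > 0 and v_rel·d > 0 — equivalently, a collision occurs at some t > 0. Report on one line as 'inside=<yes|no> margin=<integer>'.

d = (25, -11),  |d|² = 746;  R = 4+6 = 10,  c = 746−10² = 646
v_rel = (-13, 10),  |v_rel|² = 269;  v_rel·d = (-13)·(25) + (10)·(-11) = -435
269·t² + 870·t + 646 = 0  ⇒  m = (-435)² − 269·646 = 15451
m = 15451 > 0,  v_rel·d = -435 < 0  ⇒  outside

inside=no margin=15451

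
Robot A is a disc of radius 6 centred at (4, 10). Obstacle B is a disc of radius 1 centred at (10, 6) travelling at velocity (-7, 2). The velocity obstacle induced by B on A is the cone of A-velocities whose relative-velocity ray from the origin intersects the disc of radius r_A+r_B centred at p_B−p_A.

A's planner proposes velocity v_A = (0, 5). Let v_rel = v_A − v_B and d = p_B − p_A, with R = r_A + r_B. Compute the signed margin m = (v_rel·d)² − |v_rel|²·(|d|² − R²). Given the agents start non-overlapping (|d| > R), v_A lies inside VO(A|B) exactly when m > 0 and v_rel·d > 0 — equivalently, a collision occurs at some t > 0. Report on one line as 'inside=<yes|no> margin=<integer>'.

d = (6, -4),  |d|² = 52;  R = 6+1 = 7,  c = 52−7² = 3
v_rel = (7, 3),  |v_rel|² = 58;  v_rel·d = (7)·(6) + (3)·(-4) = 30
58·t² − 60·t + 3 = 0  ⇒  m = 30² − 58·3 = 726
m = 726 > 0,  v_rel·d = 30 > 0  ⇒  inside

inside=yes margin=726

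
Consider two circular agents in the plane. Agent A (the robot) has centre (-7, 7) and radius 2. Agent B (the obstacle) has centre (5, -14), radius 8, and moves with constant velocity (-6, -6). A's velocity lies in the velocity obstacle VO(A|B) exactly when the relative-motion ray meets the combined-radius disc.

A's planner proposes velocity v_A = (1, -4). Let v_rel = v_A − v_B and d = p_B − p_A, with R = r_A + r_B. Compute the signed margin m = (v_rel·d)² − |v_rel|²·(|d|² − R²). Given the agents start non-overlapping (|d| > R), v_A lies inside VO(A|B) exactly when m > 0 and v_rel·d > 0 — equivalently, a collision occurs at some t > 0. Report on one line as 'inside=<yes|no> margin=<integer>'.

d = (12, -21),  |d|² = 585;  R = 2+8 = 10,  c = 585−10² = 485
v_rel = (7, 2),  |v_rel|² = 53;  v_rel·d = (7)·(12) + (2)·(-21) = 42
53·t² − 84·t + 485 = 0  ⇒  m = 42² − 53·485 = -23941
m = -23941 < 0,  v_rel·d = 42 > 0  ⇒  outside

inside=no margin=-23941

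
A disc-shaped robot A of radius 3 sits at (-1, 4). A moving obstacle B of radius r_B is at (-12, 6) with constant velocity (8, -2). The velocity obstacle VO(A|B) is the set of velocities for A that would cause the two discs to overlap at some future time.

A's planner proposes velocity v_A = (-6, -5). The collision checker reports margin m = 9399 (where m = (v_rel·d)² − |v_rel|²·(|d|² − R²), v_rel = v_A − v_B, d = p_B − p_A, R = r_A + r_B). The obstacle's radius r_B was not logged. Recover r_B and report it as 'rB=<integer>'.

m = 9399
d = (-11, 2);  v_rel = (-14, -3),  |v_rel|² = 205
v_rel×d = (-14)·(2) − (-3)·(-11) = -61
since m = R²·205 − (-61)²:  R² = (3721 + 9399) / 205 = 64
R = √64 = 8  ⇒  r_B = 8 − 3 = 5

rB=5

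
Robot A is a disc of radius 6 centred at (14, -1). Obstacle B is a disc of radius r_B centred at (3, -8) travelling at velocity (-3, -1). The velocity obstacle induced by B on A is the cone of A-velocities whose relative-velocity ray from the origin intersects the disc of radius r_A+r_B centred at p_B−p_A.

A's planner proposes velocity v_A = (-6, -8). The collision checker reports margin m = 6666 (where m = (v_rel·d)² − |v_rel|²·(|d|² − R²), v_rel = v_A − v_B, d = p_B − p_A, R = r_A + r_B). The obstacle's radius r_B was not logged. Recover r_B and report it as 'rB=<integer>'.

m = 6666
d = (-11, -7);  v_rel = (-3, -7),  |v_rel|² = 58
v_rel×d = (-3)·(-7) − (-7)·(-11) = -56
since m = R²·58 − (-56)²:  R² = (3136 + 6666) / 58 = 169
R = √169 = 13  ⇒  r_B = 13 − 6 = 7

rB=7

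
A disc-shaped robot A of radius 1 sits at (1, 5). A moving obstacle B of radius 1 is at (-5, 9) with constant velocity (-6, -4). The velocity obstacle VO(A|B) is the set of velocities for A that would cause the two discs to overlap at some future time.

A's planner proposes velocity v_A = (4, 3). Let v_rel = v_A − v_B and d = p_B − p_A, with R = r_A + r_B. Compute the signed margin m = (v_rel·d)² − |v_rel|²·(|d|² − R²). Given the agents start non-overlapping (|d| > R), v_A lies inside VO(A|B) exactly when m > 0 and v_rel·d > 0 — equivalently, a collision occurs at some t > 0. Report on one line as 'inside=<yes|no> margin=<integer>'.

d = (-6, 4),  |d|² = 52;  R = 1+1 = 2,  c = 52−2² = 48
v_rel = (10, 7),  |v_rel|² = 149;  v_rel·d = (10)·(-6) + (7)·(4) = -32
149·t² + 64·t + 48 = 0  ⇒  m = (-32)² − 149·48 = -6128
m = -6128 < 0,  v_rel·d = -32 < 0  ⇒  outside

inside=no margin=-6128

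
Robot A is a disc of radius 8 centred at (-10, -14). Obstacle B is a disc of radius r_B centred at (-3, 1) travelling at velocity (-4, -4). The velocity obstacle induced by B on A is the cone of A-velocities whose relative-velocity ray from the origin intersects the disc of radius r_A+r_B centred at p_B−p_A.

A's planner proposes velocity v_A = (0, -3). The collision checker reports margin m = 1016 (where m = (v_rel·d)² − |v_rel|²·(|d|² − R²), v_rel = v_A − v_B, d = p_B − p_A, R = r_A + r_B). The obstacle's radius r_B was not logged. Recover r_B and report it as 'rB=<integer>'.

m = 1016
d = (7, 15);  v_rel = (4, 1),  |v_rel|² = 17
v_rel×d = (4)·(15) − (1)·(7) = 53
since m = R²·17 − 53²:  R² = (2809 + 1016) / 17 = 225
R = √225 = 15  ⇒  r_B = 15 − 8 = 7

rB=7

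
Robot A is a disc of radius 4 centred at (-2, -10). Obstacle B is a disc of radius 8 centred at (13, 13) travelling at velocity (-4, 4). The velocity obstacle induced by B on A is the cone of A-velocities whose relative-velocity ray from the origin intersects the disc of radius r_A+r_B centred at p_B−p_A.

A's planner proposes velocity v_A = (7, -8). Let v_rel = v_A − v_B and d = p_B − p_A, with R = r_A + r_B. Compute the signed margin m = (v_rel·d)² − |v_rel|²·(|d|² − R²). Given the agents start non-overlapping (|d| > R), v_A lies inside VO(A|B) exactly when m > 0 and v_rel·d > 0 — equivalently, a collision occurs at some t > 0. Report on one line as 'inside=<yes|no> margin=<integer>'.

d = (15, 23),  |d|² = 754;  R = 4+8 = 12,  c = 754−12² = 610
v_rel = (11, -12),  |v_rel|² = 265;  v_rel·d = (11)·(15) + (-12)·(23) = -111
265·t² + 222·t + 610 = 0  ⇒  m = (-111)² − 265·610 = -149329
m = -149329 < 0,  v_rel·d = -111 < 0  ⇒  outside

inside=no margin=-149329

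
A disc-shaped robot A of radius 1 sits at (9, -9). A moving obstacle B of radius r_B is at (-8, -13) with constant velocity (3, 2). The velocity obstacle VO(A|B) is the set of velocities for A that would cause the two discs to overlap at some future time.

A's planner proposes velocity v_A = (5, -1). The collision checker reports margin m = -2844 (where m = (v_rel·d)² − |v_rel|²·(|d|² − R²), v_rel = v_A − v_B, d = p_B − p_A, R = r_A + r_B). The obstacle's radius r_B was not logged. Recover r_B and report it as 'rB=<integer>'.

m = -2844
d = (-17, -4);  v_rel = (2, -3),  |v_rel|² = 13
v_rel×d = (2)·(-4) − (-3)·(-17) = -59
since m = R²·13 − (-59)²:  R² = (3481 + -2844) / 13 = 49
R = √49 = 7  ⇒  r_B = 7 − 1 = 6

rB=6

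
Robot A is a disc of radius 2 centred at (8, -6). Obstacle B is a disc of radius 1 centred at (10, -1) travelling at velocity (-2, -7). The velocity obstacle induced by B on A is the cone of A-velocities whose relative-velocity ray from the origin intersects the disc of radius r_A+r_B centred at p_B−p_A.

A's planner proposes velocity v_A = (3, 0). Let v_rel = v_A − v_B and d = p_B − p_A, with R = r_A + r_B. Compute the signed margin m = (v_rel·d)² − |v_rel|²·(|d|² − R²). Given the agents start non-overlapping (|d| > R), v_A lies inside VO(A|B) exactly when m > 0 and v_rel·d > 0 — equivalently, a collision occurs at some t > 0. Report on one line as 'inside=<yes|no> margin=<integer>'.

d = (2, 5),  |d|² = 29;  R = 2+1 = 3,  c = 29−3² = 20
v_rel = (5, 7),  |v_rel|² = 74;  v_rel·d = (5)·(2) + (7)·(5) = 45
74·t² − 90·t + 20 = 0  ⇒  m = 45² − 74·20 = 545
m = 545 > 0,  v_rel·d = 45 > 0  ⇒  inside

inside=yes margin=545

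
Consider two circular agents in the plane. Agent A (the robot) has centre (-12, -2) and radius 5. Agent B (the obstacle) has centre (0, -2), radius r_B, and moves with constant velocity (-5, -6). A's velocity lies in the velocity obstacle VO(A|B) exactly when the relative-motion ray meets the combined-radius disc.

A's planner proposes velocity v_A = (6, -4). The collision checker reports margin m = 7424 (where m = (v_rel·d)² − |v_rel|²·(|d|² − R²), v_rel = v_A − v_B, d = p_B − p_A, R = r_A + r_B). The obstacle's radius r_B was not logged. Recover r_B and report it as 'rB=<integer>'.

m = 7424
d = (12, 0);  v_rel = (11, 2),  |v_rel|² = 125
v_rel×d = (11)·(0) − (2)·(12) = -24
since m = R²·125 − (-24)²:  R² = (576 + 7424) / 125 = 64
R = √64 = 8  ⇒  r_B = 8 − 5 = 3

rB=3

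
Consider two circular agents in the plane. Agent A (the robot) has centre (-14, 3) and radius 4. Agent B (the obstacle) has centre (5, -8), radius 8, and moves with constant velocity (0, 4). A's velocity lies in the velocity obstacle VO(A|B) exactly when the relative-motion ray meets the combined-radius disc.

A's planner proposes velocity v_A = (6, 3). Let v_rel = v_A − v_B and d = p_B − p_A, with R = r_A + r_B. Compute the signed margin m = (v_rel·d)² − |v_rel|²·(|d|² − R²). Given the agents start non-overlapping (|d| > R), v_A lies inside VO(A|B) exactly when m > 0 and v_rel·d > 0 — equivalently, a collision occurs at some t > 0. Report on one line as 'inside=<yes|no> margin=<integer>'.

d = (19, -11),  |d|² = 482;  R = 4+8 = 12,  c = 482−12² = 338
v_rel = (6, -1),  |v_rel|² = 37;  v_rel·d = (6)·(19) + (-1)·(-11) = 125
37·t² − 250·t + 338 = 0  ⇒  m = 125² − 37·338 = 3119
m = 3119 > 0,  v_rel·d = 125 > 0  ⇒  inside

inside=yes margin=3119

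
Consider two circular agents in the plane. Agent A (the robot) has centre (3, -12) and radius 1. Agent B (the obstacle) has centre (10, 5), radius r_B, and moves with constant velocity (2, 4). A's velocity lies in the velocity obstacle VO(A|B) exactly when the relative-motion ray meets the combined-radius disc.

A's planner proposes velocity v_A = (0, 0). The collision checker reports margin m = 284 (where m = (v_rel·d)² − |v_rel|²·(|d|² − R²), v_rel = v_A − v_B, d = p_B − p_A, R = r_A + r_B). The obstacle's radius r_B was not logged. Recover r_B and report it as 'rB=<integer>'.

m = 284
d = (7, 17);  v_rel = (-2, -4),  |v_rel|² = 20
v_rel×d = (-2)·(17) − (-4)·(7) = -6
since m = R²·20 − (-6)²:  R² = (36 + 284) / 20 = 16
R = √16 = 4  ⇒  r_B = 4 − 1 = 3

rB=3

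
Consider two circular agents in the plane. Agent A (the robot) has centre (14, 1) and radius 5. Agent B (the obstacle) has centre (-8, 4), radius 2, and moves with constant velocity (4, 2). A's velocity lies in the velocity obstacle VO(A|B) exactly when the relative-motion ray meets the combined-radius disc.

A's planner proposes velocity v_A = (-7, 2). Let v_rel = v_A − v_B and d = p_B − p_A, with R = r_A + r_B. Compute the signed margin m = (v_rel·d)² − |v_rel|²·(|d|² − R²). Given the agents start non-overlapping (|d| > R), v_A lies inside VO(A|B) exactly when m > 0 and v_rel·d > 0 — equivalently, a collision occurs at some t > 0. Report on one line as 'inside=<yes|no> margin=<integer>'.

d = (-22, 3),  |d|² = 493;  R = 5+2 = 7,  c = 493−7² = 444
v_rel = (-11, 0),  |v_rel|² = 121;  v_rel·d = (-11)·(-22) + (0)·(3) = 242
121·t² − 484·t + 444 = 0  ⇒  m = 242² − 121·444 = 4840
m = 4840 > 0,  v_rel·d = 242 > 0  ⇒  inside

inside=yes margin=4840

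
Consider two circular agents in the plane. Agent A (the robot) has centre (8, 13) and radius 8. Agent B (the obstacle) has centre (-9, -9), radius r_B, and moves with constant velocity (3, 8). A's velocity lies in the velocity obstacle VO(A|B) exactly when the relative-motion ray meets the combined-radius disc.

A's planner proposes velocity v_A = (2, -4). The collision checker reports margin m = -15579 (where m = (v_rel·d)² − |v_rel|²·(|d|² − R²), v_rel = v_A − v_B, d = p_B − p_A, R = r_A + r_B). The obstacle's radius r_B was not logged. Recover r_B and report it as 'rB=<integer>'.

m = -15579
d = (-17, -22);  v_rel = (-1, -12),  |v_rel|² = 145
v_rel×d = (-1)·(-22) − (-12)·(-17) = -182
since m = R²·145 − (-182)²:  R² = (33124 + -15579) / 145 = 121
R = √121 = 11  ⇒  r_B = 11 − 8 = 3

rB=3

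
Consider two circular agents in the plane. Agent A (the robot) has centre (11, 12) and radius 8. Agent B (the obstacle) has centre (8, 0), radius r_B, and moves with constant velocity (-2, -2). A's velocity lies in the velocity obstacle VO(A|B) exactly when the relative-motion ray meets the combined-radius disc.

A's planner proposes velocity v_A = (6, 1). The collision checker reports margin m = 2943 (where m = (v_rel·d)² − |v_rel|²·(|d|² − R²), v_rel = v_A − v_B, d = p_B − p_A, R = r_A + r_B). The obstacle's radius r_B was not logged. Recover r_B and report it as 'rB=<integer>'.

m = 2943
d = (-3, -12);  v_rel = (8, 3),  |v_rel|² = 73
v_rel×d = (8)·(-12) − (3)·(-3) = -87
since m = R²·73 − (-87)²:  R² = (7569 + 2943) / 73 = 144
R = √144 = 12  ⇒  r_B = 12 − 8 = 4

rB=4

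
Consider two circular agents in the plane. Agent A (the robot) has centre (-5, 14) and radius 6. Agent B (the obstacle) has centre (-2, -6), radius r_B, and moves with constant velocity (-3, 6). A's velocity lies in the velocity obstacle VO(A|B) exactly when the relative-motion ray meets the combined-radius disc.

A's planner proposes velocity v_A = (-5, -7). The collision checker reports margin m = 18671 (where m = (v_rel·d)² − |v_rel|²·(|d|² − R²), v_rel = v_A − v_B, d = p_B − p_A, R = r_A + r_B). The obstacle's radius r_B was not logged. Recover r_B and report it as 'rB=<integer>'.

m = 18671
d = (3, -20);  v_rel = (-2, -13),  |v_rel|² = 173
v_rel×d = (-2)·(-20) − (-13)·(3) = 79
since m = R²·173 − 79²:  R² = (6241 + 18671) / 173 = 144
R = √144 = 12  ⇒  r_B = 12 − 6 = 6

rB=6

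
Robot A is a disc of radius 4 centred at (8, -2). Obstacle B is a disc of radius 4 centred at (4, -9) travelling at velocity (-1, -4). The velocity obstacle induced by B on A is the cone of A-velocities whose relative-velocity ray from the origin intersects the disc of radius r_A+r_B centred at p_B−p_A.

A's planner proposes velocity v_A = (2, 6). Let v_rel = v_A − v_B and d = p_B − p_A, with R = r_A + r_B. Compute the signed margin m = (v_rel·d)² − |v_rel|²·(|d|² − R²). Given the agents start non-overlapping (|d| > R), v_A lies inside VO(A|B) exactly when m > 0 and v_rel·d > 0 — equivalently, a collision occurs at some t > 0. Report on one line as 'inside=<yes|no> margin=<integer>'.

d = (-4, -7),  |d|² = 65;  R = 4+4 = 8,  c = 65−8² = 1
v_rel = (3, 10),  |v_rel|² = 109;  v_rel·d = (3)·(-4) + (10)·(-7) = -82
109·t² + 164·t + 1 = 0  ⇒  m = (-82)² − 109·1 = 6615
m = 6615 > 0,  v_rel·d = -82 < 0  ⇒  outside

inside=no margin=6615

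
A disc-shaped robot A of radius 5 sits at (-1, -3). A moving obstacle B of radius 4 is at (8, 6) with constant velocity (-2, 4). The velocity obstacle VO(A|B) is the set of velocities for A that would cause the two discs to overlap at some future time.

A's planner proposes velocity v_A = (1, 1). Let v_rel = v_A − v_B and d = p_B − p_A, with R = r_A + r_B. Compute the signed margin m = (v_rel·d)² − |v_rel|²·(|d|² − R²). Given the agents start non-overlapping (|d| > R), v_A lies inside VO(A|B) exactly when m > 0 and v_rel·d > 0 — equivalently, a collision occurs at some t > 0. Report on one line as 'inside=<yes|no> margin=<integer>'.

d = (9, 9),  |d|² = 162;  R = 5+4 = 9,  c = 162−9² = 81
v_rel = (3, -3),  |v_rel|² = 18;  v_rel·d = (3)·(9) + (-3)·(9) = 0
18·t² − 0·t + 81 = 0  ⇒  m = 0² − 18·81 = -1458
m = -1458 < 0,  v_rel·d = 0 = 0  ⇒  outside

inside=no margin=-1458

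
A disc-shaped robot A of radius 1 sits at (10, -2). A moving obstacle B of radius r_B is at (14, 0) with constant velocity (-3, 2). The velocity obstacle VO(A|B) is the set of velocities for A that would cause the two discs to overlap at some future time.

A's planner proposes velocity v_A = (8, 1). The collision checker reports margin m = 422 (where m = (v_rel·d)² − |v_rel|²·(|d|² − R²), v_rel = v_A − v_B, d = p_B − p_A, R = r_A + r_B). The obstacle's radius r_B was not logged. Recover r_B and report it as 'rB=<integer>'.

m = 422
d = (4, 2);  v_rel = (11, -1),  |v_rel|² = 122
v_rel×d = (11)·(2) − (-1)·(4) = 26
since m = R²·122 − 26²:  R² = (676 + 422) / 122 = 9
R = √9 = 3  ⇒  r_B = 3 − 1 = 2

rB=2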